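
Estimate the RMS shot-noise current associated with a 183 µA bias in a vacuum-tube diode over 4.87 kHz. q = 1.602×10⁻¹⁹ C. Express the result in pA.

I_n = √(2qI·B)
2qI·B = 2 × 1.602×10⁻¹⁹ × 1.83×10⁻⁴ × 4.87×10³ = 2.86×10⁻¹⁹ A²
I_n = √(2.86×10⁻¹⁹) = 5.34×10⁻¹⁰ A = 534 pA

534 pA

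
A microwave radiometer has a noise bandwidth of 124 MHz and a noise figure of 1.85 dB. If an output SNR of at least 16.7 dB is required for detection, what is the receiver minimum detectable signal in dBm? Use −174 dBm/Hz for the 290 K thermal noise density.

Sensitivity = −174 + 10 log₁₀(B) + NF + SNR_min
= −174 + 80.93 + 1.85 + 16.7
= −74.52 dBm → −74.5 dBm

−74.5 dBm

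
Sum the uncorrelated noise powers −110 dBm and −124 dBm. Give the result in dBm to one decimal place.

−109.8 dBm

Convert to linear, add, convert back:
P₁ = 1.00×10⁻¹⁴ W, P₂ = 3.98×10⁻¹⁶ W
P_tot = 1.04×10⁻¹⁴ W → 10 log₁₀(P_tot / 10⁻³) = −109.8 dBm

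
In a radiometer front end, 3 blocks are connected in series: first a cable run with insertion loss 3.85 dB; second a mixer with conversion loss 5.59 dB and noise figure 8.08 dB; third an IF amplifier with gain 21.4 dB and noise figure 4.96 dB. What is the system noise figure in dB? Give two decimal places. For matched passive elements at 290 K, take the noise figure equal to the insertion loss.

Convert to linear (a loss of L dB is a gain of −L dB): F_i = 10^(NF_i/10), G_i = 10^(G_i,dB/10)
  Stage 1: F_1 = 10^(3.85/10) = 2.427, G_1 = 10^(−3.85/10) = 0.4121
  Stage 2: F_2 = 10^(8.08/10) = 6.427, G_2 = 10^(−5.59/10) = 0.2761
  Stage 3: F_3 = 10^(4.96/10) = 3.133, G_3 = 10^(21.4/10) = 138.0
Friis cascade:
  F = 2.427 + (6.427 − 1)/0.4121 + (3.133 − 1)/0.1138 = 34.35
NF = 10 log₁₀(34.35) = 15.36 dB

15.36 dB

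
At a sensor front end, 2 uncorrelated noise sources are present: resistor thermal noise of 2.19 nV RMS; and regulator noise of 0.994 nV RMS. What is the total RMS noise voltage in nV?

2.41 nV

Uncorrelated sources add in power (mean-square): V_tot = √(ΣV_i²)
V_tot = √[(2.19×10⁻⁹)² + (9.94×10⁻¹⁰)²] = 2.41×10⁻⁹ V = 2.41 nV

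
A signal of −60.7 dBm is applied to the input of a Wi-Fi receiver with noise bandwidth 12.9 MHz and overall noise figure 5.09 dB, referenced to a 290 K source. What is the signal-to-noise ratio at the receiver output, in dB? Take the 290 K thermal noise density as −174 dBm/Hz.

37.1 dB

Noise floor: N = −174 + 10 log₁₀(B) + NF
10 log₁₀(1.29×10⁷) = 71.11 dB
N = −174 + 71.11 + 5.09 = −97.80 dBm
SNR = P_sig − N = −60.7 − (−97.80) = 37.10 dB → 37.1 dB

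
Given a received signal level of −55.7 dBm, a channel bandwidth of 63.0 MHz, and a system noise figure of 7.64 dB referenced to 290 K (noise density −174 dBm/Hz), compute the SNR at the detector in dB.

32.7 dB

Noise floor: N = −174 + 10 log₁₀(B) + NF
10 log₁₀(6.30×10⁷) = 77.99 dB
N = −174 + 77.99 + 7.64 = −88.37 dBm
SNR = P_sig − N = −55.7 − (−88.37) = 32.67 dB → 32.7 dB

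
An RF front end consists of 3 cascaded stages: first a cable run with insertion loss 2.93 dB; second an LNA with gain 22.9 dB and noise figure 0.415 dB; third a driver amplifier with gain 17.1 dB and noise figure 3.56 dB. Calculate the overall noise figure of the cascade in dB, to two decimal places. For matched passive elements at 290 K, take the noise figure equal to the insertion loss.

3.37 dB

Convert to linear (a loss of L dB is a gain of −L dB): F_i = 10^(NF_i/10), G_i = 10^(G_i,dB/10)
  Stage 1: F_1 = 10^(2.93/10) = 1.963, G_1 = 10^(−2.93/10) = 0.5093
  Stage 2: F_2 = 10^(0.415/10) = 1.100, G_2 = 10^(22.9/10) = 195.0
  Stage 3: F_3 = 10^(3.56/10) = 2.270, G_3 = 10^(17.1/10) = 51.29
Friis cascade:
  F = 1.963 + (1.100 − 1)/0.5093 + (2.270 − 1)/99.31 = 2.173
NF = 10 log₁₀(2.173) = 3.37 dB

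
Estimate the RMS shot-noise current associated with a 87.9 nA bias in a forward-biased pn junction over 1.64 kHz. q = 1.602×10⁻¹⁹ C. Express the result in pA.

I_n = √(2qI·B)
2qI·B = 2 × 1.602×10⁻¹⁹ × 8.79×10⁻⁸ × 1.64×10³ = 4.62×10⁻²³ A²
I_n = √(4.62×10⁻²³) = 6.80×10⁻¹² A = 6.80 pA

6.80 pA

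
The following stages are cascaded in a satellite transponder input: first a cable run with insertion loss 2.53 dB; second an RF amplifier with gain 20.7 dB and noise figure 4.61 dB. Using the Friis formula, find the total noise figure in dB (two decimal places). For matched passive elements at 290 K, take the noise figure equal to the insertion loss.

7.14 dB

Convert to linear (a loss of L dB is a gain of −L dB): F_i = 10^(NF_i/10), G_i = 10^(G_i,dB/10)
  Stage 1: F_1 = 10^(2.53/10) = 1.791, G_1 = 10^(−2.53/10) = 0.5585
  Stage 2: F_2 = 10^(4.61/10) = 2.891, G_2 = 10^(20.7/10) = 117.5
Friis cascade:
  F = 1.791 + (2.891 − 1)/0.5585 = 5.176
NF = 10 log₁₀(5.176) = 7.14 dB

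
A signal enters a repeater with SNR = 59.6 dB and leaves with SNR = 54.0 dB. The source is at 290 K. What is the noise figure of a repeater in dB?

5.6 dB

NF (dB) = SNR_in(dB) − SNR_out(dB) when the source is at T₀
NF = 59.6 − 54.0 = 5.6 dB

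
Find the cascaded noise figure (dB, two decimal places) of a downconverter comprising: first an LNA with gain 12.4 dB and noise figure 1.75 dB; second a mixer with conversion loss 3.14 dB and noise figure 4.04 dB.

2.00 dB

Convert to linear (a loss of L dB is a gain of −L dB): F_i = 10^(NF_i/10), G_i = 10^(G_i,dB/10)
  Stage 1: F_1 = 10^(1.75/10) = 1.496, G_1 = 10^(12.4/10) = 17.38
  Stage 2: F_2 = 10^(4.04/10) = 2.535, G_2 = 10^(−3.14/10) = 0.4853
Friis cascade:
  F = 1.496 + (2.535 − 1)/17.38 = 1.585
NF = 10 log₁₀(1.585) = 2.00 dB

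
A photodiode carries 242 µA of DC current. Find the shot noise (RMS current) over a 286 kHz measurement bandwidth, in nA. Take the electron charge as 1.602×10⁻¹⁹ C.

4.71 nA

I_n = √(2qI·B)
2qI·B = 2 × 1.602×10⁻¹⁹ × 2.42×10⁻⁴ × 2.86×10⁵ = 2.22×10⁻¹⁷ A²
I_n = √(2.22×10⁻¹⁷) = 4.71×10⁻⁹ A = 4.71 nA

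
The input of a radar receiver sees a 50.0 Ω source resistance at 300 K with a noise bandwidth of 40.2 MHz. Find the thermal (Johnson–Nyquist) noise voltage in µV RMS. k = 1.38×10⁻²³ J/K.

5.77 µV

V_n = √(4kTRB)
4kTRB = 4 × 1.38×10⁻²³ × 300 × 5.00×10¹ × 4.02×10⁷ = 3.33×10⁻¹¹ V²
V_n = √(3.33×10⁻¹¹) = 5.77×10⁻⁶ V = 5.77 µV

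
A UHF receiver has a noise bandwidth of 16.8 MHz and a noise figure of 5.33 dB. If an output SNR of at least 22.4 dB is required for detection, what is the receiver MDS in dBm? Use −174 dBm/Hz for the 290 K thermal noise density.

Sensitivity = −174 + 10 log₁₀(B) + NF + SNR_min
= −174 + 72.25 + 5.33 + 22.4
= −74.02 dBm → −74.0 dBm

−74.0 dBm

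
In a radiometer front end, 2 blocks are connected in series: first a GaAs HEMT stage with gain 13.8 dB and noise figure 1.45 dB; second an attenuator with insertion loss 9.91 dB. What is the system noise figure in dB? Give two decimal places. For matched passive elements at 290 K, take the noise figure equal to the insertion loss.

Convert to linear (a loss of L dB is a gain of −L dB): F_i = 10^(NF_i/10), G_i = 10^(G_i,dB/10)
  Stage 1: F_1 = 10^(1.45/10) = 1.396, G_1 = 10^(13.8/10) = 23.99
  Stage 2: F_2 = 10^(9.91/10) = 9.795, G_2 = 10^(−9.91/10) = 0.1021
Friis cascade:
  F = 1.396 + (9.795 − 1)/23.99 = 1.763
NF = 10 log₁₀(1.763) = 2.46 dB

2.46 dB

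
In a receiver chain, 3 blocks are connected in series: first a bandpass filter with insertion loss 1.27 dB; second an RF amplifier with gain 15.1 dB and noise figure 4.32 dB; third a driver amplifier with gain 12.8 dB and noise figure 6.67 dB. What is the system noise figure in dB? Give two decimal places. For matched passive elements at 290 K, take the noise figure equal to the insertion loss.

Convert to linear (a loss of L dB is a gain of −L dB): F_i = 10^(NF_i/10), G_i = 10^(G_i,dB/10)
  Stage 1: F_1 = 10^(1.27/10) = 1.340, G_1 = 10^(−1.27/10) = 0.7464
  Stage 2: F_2 = 10^(4.32/10) = 2.704, G_2 = 10^(15.1/10) = 32.36
  Stage 3: F_3 = 10^(6.67/10) = 4.645, G_3 = 10^(12.8/10) = 19.05
Friis cascade:
  F = 1.340 + (2.704 − 1)/0.7464 + (4.645 − 1)/24.15 = 3.773
NF = 10 log₁₀(3.773) = 5.77 dB

5.77 dB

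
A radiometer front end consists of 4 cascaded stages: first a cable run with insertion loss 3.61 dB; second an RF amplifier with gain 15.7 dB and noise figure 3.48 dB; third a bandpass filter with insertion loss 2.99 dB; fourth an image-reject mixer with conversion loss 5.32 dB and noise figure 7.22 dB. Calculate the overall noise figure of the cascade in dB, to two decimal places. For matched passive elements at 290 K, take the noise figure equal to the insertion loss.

Convert to linear (a loss of L dB is a gain of −L dB): F_i = 10^(NF_i/10), G_i = 10^(G_i,dB/10)
  Stage 1: F_1 = 10^(3.61/10) = 2.296, G_1 = 10^(−3.61/10) = 0.4355
  Stage 2: F_2 = 10^(3.48/10) = 2.228, G_2 = 10^(15.7/10) = 37.15
  Stage 3: F_3 = 10^(2.99/10) = 1.991, G_3 = 10^(−2.99/10) = 0.5023
  Stage 4: F_4 = 10^(7.22/10) = 5.272, G_4 = 10^(−5.32/10) = 0.2938
Friis cascade:
  F = 2.296 + (2.228 − 1)/0.4355 + (1.991 − 1)/16.18 + (5.272 − 1)/8.128 = 5.704
NF = 10 log₁₀(5.704) = 7.56 dB

7.56 dB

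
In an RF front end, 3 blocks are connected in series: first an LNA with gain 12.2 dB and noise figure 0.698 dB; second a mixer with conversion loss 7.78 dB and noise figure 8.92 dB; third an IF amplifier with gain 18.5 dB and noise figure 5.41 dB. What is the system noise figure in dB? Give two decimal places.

3.94 dB

Convert to linear (a loss of L dB is a gain of −L dB): F_i = 10^(NF_i/10), G_i = 10^(G_i,dB/10)
  Stage 1: F_1 = 10^(0.698/10) = 1.174, G_1 = 10^(12.2/10) = 16.60
  Stage 2: F_2 = 10^(8.92/10) = 7.798, G_2 = 10^(−7.78/10) = 0.1667
  Stage 3: F_3 = 10^(5.41/10) = 3.475, G_3 = 10^(18.5/10) = 70.79
Friis cascade:
  F = 1.174 + (7.798 − 1)/16.60 + (3.475 − 1)/2.767 = 2.479
NF = 10 log₁₀(2.479) = 3.94 dB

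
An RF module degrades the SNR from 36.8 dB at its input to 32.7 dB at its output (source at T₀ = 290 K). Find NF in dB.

4.1 dB

NF (dB) = SNR_in(dB) − SNR_out(dB) when the source is at T₀
NF = 36.8 − 32.7 = 4.1 dB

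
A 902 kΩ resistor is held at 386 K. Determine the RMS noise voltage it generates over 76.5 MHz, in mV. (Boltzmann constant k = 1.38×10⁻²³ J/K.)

1.21 mV

V_n = √(4kTRB)
4kTRB = 4 × 1.38×10⁻²³ × 386 × 9.02×10⁵ × 7.65×10⁷ = 1.47×10⁻⁶ V²
V_n = √(1.47×10⁻⁶) = 1.21×10⁻³ V = 1.21 mV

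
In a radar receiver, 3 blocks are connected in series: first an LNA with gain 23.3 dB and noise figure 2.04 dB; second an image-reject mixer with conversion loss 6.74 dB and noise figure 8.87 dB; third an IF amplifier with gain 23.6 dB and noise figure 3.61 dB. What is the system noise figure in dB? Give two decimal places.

Convert to linear (a loss of L dB is a gain of −L dB): F_i = 10^(NF_i/10), G_i = 10^(G_i,dB/10)
  Stage 1: F_1 = 10^(2.04/10) = 1.600, G_1 = 10^(23.3/10) = 213.8
  Stage 2: F_2 = 10^(8.87/10) = 7.709, G_2 = 10^(−6.74/10) = 0.2118
  Stage 3: F_3 = 10^(3.61/10) = 2.296, G_3 = 10^(23.6/10) = 229.1
Friis cascade:
  F = 1.600 + (7.709 − 1)/213.8 + (2.296 − 1)/45.29 = 1.660
NF = 10 log₁₀(1.660) = 2.20 dB

2.20 dB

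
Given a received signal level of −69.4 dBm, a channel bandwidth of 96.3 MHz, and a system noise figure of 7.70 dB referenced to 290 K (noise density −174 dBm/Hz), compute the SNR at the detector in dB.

Noise floor: N = −174 + 10 log₁₀(B) + NF
10 log₁₀(9.63×10⁷) = 79.84 dB
N = −174 + 79.84 + 7.70 = −86.46 dBm
SNR = P_sig − N = −69.4 − (−86.46) = 17.06 dB → 17.1 dB

17.1 dB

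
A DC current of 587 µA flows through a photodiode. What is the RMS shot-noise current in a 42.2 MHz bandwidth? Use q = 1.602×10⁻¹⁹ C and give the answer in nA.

I_n = √(2qI·B)
2qI·B = 2 × 1.602×10⁻¹⁹ × 5.87×10⁻⁴ × 4.22×10⁷ = 7.94×10⁻¹⁵ A²
I_n = √(7.94×10⁻¹⁵) = 8.91×10⁻⁸ A = 89.1 nA

89.1 nA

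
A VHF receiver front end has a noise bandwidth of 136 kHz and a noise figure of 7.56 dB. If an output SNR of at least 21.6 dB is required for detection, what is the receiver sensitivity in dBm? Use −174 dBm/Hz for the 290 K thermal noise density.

Sensitivity = −174 + 10 log₁₀(B) + NF + SNR_min
= −174 + 51.34 + 7.56 + 21.6
= −93.50 dBm → −93.5 dBm

−93.5 dBm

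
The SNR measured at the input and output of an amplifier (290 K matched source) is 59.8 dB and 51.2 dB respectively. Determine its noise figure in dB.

8.6 dB

NF (dB) = SNR_in(dB) − SNR_out(dB) when the source is at T₀
NF = 59.8 − 51.2 = 8.6 dB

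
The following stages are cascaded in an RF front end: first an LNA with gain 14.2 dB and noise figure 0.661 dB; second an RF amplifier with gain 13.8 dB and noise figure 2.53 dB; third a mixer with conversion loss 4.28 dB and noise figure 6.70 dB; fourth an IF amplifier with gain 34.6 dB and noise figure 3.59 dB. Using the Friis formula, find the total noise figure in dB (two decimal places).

0.81 dB

Convert to linear (a loss of L dB is a gain of −L dB): F_i = 10^(NF_i/10), G_i = 10^(G_i,dB/10)
  Stage 1: F_1 = 10^(0.661/10) = 1.164, G_1 = 10^(14.2/10) = 26.30
  Stage 2: F_2 = 10^(2.53/10) = 1.791, G_2 = 10^(13.8/10) = 23.99
  Stage 3: F_3 = 10^(6.70/10) = 4.677, G_3 = 10^(−4.28/10) = 0.3733
  Stage 4: F_4 = 10^(3.59/10) = 2.286, G_4 = 10^(34.6/10) = 2884
Friis cascade:
  F = 1.164 + (1.791 − 1)/26.30 + (4.677 − 1)/631.0 + (2.286 − 1)/235.5 = 1.206
NF = 10 log₁₀(1.206) = 0.81 dB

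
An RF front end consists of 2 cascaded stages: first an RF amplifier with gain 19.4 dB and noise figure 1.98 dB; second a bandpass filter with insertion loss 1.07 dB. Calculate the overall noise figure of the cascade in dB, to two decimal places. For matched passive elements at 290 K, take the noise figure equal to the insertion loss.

1.99 dB

Convert to linear (a loss of L dB is a gain of −L dB): F_i = 10^(NF_i/10), G_i = 10^(G_i,dB/10)
  Stage 1: F_1 = 10^(1.98/10) = 1.578, G_1 = 10^(19.4/10) = 87.10
  Stage 2: F_2 = 10^(1.07/10) = 1.279, G_2 = 10^(−1.07/10) = 0.7816
Friis cascade:
  F = 1.578 + (1.279 − 1)/87.10 = 1.581
NF = 10 log₁₀(1.581) = 1.99 dB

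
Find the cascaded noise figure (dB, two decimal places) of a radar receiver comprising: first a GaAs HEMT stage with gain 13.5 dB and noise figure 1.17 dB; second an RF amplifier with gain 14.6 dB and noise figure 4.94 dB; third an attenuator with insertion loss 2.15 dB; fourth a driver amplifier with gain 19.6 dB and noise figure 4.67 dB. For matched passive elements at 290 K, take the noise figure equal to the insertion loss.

1.49 dB

Convert to linear (a loss of L dB is a gain of −L dB): F_i = 10^(NF_i/10), G_i = 10^(G_i,dB/10)
  Stage 1: F_1 = 10^(1.17/10) = 1.309, G_1 = 10^(13.5/10) = 22.39
  Stage 2: F_2 = 10^(4.94/10) = 3.119, G_2 = 10^(14.6/10) = 28.84
  Stage 3: F_3 = 10^(2.15/10) = 1.641, G_3 = 10^(−2.15/10) = 0.6095
  Stage 4: F_4 = 10^(4.67/10) = 2.931, G_4 = 10^(19.6/10) = 91.20
Friis cascade:
  F = 1.309 + (3.119 − 1)/22.39 + (1.641 − 1)/645.7 + (2.931 − 1)/393.6 = 1.410
NF = 10 log₁₀(1.410) = 1.49 dB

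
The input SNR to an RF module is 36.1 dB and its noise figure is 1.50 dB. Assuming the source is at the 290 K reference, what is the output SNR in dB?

34.60 dB

By definition F = SNR_in/SNR_out, so in dB: SNR_out = SNR_in − NF
SNR_out = 36.1 − 1.50 = 34.60 dB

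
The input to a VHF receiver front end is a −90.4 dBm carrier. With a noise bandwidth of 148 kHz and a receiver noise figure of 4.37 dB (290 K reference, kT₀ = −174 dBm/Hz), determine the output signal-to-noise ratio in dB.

27.5 dB

Noise floor: N = −174 + 10 log₁₀(B) + NF
10 log₁₀(1.48×10⁵) = 51.7 dB
N = −174 + 51.7 + 4.37 = −117.93 dBm
SNR = P_sig − N = −90.4 − (−117.93) = 27.53 dB → 27.5 dB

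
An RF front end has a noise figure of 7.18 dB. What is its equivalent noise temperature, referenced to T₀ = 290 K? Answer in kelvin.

F = 10^(7.18/10) = 5.22396
T_e = (F − 1)·T₀ = (5.22396 − 1) × 290 = 1225 K

1225 K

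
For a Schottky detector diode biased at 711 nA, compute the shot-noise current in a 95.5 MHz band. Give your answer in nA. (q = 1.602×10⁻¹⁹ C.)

I_n = √(2qI·B)
2qI·B = 2 × 1.602×10⁻¹⁹ × 7.11×10⁻⁷ × 9.55×10⁷ = 2.18×10⁻¹⁷ A²
I_n = √(2.18×10⁻¹⁷) = 4.66×10⁻⁹ A = 4.66 nA

4.66 nA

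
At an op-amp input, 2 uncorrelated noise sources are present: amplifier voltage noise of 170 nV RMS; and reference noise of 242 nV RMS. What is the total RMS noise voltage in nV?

296 nV

Uncorrelated sources add in power (mean-square): V_tot = √(ΣV_i²)
V_tot = √[(1.70×10⁻⁷)² + (2.42×10⁻⁷)²] = 2.96×10⁻⁷ V = 296 nV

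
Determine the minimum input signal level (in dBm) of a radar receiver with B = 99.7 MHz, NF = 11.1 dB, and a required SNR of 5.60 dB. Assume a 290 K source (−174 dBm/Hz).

−77.3 dBm

Sensitivity = −174 + 10 log₁₀(B) + NF + SNR_min
= −174 + 79.99 + 11.1 + 5.60
= −77.31 dBm → −77.3 dBm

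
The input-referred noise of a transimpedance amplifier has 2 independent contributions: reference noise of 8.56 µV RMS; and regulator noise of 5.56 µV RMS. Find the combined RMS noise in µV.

Uncorrelated sources add in power (mean-square): V_tot = √(ΣV_i²)
V_tot = √[(8.56×10⁻⁶)² + (5.56×10⁻⁶)²] = 1.02×10⁻⁵ V = 10.2 µV

10.2 µV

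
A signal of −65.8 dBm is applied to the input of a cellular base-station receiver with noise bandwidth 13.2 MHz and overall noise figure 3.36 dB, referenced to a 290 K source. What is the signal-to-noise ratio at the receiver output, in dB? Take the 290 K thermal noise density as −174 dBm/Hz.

Noise floor: N = −174 + 10 log₁₀(B) + NF
10 log₁₀(1.32×10⁷) = 71.21 dB
N = −174 + 71.21 + 3.36 = −99.43 dBm
SNR = P_sig − N = −65.8 − (−99.43) = 33.63 dB → 33.6 dB

33.6 dB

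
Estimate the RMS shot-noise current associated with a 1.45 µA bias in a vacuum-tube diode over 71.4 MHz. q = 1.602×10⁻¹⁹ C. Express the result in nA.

5.76 nA

I_n = √(2qI·B)
2qI·B = 2 × 1.602×10⁻¹⁹ × 1.45×10⁻⁶ × 7.14×10⁷ = 3.32×10⁻¹⁷ A²
I_n = √(3.32×10⁻¹⁷) = 5.76×10⁻⁹ A = 5.76 nA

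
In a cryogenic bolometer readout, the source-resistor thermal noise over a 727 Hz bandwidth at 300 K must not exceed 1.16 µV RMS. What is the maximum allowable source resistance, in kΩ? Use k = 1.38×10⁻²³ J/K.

112 kΩ

Johnson–Nyquist: V_n = √(4kTRB) ⇒ R = V_n² / (4kTB)
4kTB = 4 × 1.38×10⁻²³ × 300 × 7.27×10² = 1.20×10⁻¹⁷
R = (1.16×10⁻⁶)² / 1.20×10⁻¹⁷ = 1.12×10⁵ Ω = 112 kΩ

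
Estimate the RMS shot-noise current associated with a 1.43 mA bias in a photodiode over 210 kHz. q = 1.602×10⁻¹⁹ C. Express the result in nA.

9.81 nA

I_n = √(2qI·B)
2qI·B = 2 × 1.602×10⁻¹⁹ × 1.43×10⁻³ × 2.10×10⁵ = 9.62×10⁻¹⁷ A²
I_n = √(9.62×10⁻¹⁷) = 9.81×10⁻⁹ A = 9.81 nA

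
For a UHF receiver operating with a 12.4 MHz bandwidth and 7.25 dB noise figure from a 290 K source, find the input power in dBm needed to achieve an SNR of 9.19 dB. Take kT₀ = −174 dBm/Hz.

−86.6 dBm

Sensitivity = −174 + 10 log₁₀(B) + NF + SNR_min
= −174 + 70.93 + 7.25 + 9.19
= −86.63 dBm → −86.6 dBm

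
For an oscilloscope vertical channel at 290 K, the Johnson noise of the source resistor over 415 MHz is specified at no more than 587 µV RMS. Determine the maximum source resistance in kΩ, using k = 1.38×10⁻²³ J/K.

51.9 kΩ

Johnson–Nyquist: V_n = √(4kTRB) ⇒ R = V_n² / (4kTB)
4kTB = 4 × 1.38×10⁻²³ × 290 × 4.15×10⁸ = 6.64×10⁻¹²
R = (5.87×10⁻⁴)² / 6.64×10⁻¹² = 5.19×10⁴ Ω = 51.9 kΩ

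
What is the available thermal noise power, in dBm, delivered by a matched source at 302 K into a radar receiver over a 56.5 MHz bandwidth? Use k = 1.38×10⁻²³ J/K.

−96.3 dBm

P_n = kTB = 1.38×10⁻²³ × 302 × 5.65×10⁷ = 2.35×10⁻¹³ W
In dBm: 10 log₁₀(2.35×10⁻¹³ / 10⁻³) = −96.3 dBm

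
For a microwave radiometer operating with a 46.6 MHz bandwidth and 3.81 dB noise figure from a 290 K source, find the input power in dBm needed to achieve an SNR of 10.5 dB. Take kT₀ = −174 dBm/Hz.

Sensitivity = −174 + 10 log₁₀(B) + NF + SNR_min
= −174 + 76.68 + 3.81 + 10.5
= −83.01 dBm → −83.0 dBm

−83.0 dBm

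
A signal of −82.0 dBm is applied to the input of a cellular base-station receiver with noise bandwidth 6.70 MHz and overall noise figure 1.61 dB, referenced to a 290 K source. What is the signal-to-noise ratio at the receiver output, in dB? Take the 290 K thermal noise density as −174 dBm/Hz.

22.1 dB

Noise floor: N = −174 + 10 log₁₀(B) + NF
10 log₁₀(6.70×10⁶) = 68.26 dB
N = −174 + 68.26 + 1.61 = −104.13 dBm
SNR = P_sig − N = −82.0 − (−104.13) = 22.13 dB → 22.1 dB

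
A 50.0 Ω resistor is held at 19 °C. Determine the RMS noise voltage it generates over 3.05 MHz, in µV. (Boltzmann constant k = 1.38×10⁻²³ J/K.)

T = 19 °C + 273.15 = 292.15 K
V_n = √(4kTRB)
4kTRB = 4 × 1.38×10⁻²³ × 292.15 × 5.00×10¹ × 3.05×10⁶ = 2.46×10⁻¹² V²
V_n = √(2.46×10⁻¹²) = 1.57×10⁻⁶ V = 1.57 µV

1.57 µV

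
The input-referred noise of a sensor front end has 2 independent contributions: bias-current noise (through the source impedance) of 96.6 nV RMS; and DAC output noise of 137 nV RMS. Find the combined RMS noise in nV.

168 nV

Uncorrelated sources add in power (mean-square): V_tot = √(ΣV_i²)
V_tot = √[(9.66×10⁻⁸)² + (1.37×10⁻⁷)²] = 1.68×10⁻⁷ V = 168 nV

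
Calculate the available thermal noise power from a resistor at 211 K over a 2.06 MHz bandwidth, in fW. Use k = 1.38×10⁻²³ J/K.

P_n = kTB = 1.38×10⁻²³ × 211 × 2.06×10⁶ = 6.00×10⁻¹⁵ W = 6.00 fW

6.00 fW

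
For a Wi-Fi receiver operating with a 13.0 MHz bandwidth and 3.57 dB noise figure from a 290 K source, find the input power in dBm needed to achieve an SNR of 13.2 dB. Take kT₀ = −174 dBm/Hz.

−86.1 dBm

Sensitivity = −174 + 10 log₁₀(B) + NF + SNR_min
= −174 + 71.14 + 3.57 + 13.2
= −86.09 dBm → −86.1 dBm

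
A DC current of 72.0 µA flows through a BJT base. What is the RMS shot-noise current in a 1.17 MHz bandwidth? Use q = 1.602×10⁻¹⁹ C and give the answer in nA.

I_n = √(2qI·B)
2qI·B = 2 × 1.602×10⁻¹⁹ × 7.20×10⁻⁵ × 1.17×10⁶ = 2.70×10⁻¹⁷ A²
I_n = √(2.70×10⁻¹⁷) = 5.20×10⁻⁹ A = 5.20 nA

5.20 nA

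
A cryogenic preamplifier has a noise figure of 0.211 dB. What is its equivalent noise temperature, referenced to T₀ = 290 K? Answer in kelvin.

14.4 K

F = 10^(0.211/10) = 1.04978
T_e = (F − 1)·T₀ = (1.04978 − 1) × 290 = 14.4 K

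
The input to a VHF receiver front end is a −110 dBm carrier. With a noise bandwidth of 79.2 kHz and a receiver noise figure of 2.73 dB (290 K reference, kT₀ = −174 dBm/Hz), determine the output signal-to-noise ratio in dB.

Noise floor: N = −174 + 10 log₁₀(B) + NF
10 log₁₀(7.92×10⁴) = 48.99 dB
N = −174 + 48.99 + 2.73 = −122.28 dBm
SNR = P_sig − N = −110 − (−122.28) = 12.28 dB → 12.3 dB

12.3 dB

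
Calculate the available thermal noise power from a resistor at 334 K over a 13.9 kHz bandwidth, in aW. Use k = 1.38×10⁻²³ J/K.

64.1 aW

P_n = kTB = 1.38×10⁻²³ × 334 × 1.39×10⁴ = 6.41×10⁻¹⁷ W = 64.1 aW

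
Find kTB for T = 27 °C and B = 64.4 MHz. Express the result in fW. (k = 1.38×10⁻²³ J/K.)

267 fW

T = 27 °C + 273.15 = 300.15 K
P_n = kTB = 1.38×10⁻²³ × 300.15 × 6.44×10⁷ = 2.67×10⁻¹³ W = 267 fW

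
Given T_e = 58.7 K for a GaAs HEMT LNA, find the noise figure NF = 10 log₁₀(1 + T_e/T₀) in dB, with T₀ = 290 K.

F = 1 + T_e/T₀ = 1 + 58.7/290 = 1.20241
NF = 10 log₁₀(1.20241) = 0.801 dB

0.801 dB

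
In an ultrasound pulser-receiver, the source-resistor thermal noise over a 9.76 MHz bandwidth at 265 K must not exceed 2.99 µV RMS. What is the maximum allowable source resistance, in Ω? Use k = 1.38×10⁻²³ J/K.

62.6 Ω

Johnson–Nyquist: V_n = √(4kTRB) ⇒ R = V_n² / (4kTB)
4kTB = 4 × 1.38×10⁻²³ × 265 × 9.76×10⁶ = 1.43×10⁻¹³
R = (2.99×10⁻⁶)² / 1.43×10⁻¹³ = 6.26×10¹ Ω = 62.6 Ω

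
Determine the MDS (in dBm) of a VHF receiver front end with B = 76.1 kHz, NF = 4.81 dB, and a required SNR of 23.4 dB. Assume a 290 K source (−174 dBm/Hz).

−97.0 dBm

Sensitivity = −174 + 10 log₁₀(B) + NF + SNR_min
= −174 + 48.81 + 4.81 + 23.4
= −96.98 dBm → −97.0 dBm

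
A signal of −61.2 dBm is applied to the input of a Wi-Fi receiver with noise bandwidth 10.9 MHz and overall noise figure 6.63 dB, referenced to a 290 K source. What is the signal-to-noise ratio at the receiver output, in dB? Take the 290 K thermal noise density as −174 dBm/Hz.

Noise floor: N = −174 + 10 log₁₀(B) + NF
10 log₁₀(1.09×10⁷) = 70.37 dB
N = −174 + 70.37 + 6.63 = −97.00 dBm
SNR = P_sig − N = −61.2 − (−97.00) = 35.80 dB → 35.8 dB

35.8 dB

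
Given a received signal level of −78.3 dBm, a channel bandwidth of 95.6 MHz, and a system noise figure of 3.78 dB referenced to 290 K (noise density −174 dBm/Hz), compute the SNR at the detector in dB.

12.1 dB

Noise floor: N = −174 + 10 log₁₀(B) + NF
10 log₁₀(9.56×10⁷) = 79.8 dB
N = −174 + 79.8 + 3.78 = −90.42 dBm
SNR = P_sig − N = −78.3 − (−90.42) = 12.12 dB → 12.1 dB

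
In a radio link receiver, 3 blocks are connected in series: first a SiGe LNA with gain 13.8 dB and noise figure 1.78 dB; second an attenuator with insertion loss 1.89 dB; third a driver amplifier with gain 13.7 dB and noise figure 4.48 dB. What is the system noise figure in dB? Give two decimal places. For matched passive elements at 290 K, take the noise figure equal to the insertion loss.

Convert to linear (a loss of L dB is a gain of −L dB): F_i = 10^(NF_i/10), G_i = 10^(G_i,dB/10)
  Stage 1: F_1 = 10^(1.78/10) = 1.507, G_1 = 10^(13.8/10) = 23.99
  Stage 2: F_2 = 10^(1.89/10) = 1.545, G_2 = 10^(−1.89/10) = 0.6471
  Stage 3: F_3 = 10^(4.48/10) = 2.805, G_3 = 10^(13.7/10) = 23.44
Friis cascade:
  F = 1.507 + (1.545 − 1)/23.99 + (2.805 − 1)/15.52 = 1.646
NF = 10 log₁₀(1.646) = 2.16 dB

2.16 dB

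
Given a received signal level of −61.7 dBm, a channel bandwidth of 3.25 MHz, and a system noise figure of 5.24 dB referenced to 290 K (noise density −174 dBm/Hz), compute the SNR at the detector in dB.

41.9 dB

Noise floor: N = −174 + 10 log₁₀(B) + NF
10 log₁₀(3.25×10⁶) = 65.12 dB
N = −174 + 65.12 + 5.24 = −103.64 dBm
SNR = P_sig − N = −61.7 − (−103.64) = 41.94 dB → 41.9 dB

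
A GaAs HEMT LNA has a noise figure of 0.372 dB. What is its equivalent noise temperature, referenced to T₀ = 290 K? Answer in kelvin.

F = 10^(0.372/10) = 1.08943
T_e = (F − 1)·T₀ = (1.08943 − 1) × 290 = 25.9 K

25.9 K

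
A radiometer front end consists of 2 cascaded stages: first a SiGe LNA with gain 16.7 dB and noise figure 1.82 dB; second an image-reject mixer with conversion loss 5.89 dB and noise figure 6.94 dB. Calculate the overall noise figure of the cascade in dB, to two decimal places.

Convert to linear (a loss of L dB is a gain of −L dB): F_i = 10^(NF_i/10), G_i = 10^(G_i,dB/10)
  Stage 1: F_1 = 10^(1.82/10) = 1.521, G_1 = 10^(16.7/10) = 46.77
  Stage 2: F_2 = 10^(6.94/10) = 4.943, G_2 = 10^(−5.89/10) = 0.2576
Friis cascade:
  F = 1.521 + (4.943 − 1)/46.77 = 1.605
NF = 10 log₁₀(1.605) = 2.05 dB

2.05 dB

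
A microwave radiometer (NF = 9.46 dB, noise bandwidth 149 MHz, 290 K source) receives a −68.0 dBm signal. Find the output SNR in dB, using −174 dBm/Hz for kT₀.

Noise floor: N = −174 + 10 log₁₀(B) + NF
10 log₁₀(1.49×10⁸) = 81.73 dB
N = −174 + 81.73 + 9.46 = −82.81 dBm
SNR = P_sig − N = −68.0 − (−82.81) = 14.81 dB → 14.8 dB

14.8 dB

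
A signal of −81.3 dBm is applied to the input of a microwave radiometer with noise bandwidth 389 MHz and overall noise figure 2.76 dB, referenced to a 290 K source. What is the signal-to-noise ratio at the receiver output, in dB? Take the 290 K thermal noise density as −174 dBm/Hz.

Noise floor: N = −174 + 10 log₁₀(B) + NF
10 log₁₀(3.89×10⁸) = 85.9 dB
N = −174 + 85.9 + 2.76 = −85.34 dBm
SNR = P_sig − N = −81.3 − (−85.34) = 4.04 dB → 4.0 dB

4.0 dB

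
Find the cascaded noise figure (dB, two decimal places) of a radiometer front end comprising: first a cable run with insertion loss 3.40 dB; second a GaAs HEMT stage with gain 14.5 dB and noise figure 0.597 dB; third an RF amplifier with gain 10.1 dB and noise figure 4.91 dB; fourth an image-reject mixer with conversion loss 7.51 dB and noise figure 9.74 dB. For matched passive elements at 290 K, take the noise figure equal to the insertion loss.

Convert to linear (a loss of L dB is a gain of −L dB): F_i = 10^(NF_i/10), G_i = 10^(G_i,dB/10)
  Stage 1: F_1 = 10^(3.40/10) = 2.188, G_1 = 10^(−3.40/10) = 0.4571
  Stage 2: F_2 = 10^(0.597/10) = 1.147, G_2 = 10^(14.5/10) = 28.18
  Stage 3: F_3 = 10^(4.91/10) = 3.097, G_3 = 10^(10.1/10) = 10.23
  Stage 4: F_4 = 10^(9.74/10) = 9.419, G_4 = 10^(−7.51/10) = 0.1774
Friis cascade:
  F = 2.188 + (1.147 − 1)/0.4571 + (3.097 − 1)/12.88 + (9.419 − 1)/131.8 = 2.737
NF = 10 log₁₀(2.737) = 4.37 dB

4.37 dB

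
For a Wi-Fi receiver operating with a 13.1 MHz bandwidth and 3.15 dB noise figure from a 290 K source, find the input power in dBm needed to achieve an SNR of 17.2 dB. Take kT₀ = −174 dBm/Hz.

−82.5 dBm

Sensitivity = −174 + 10 log₁₀(B) + NF + SNR_min
= −174 + 71.17 + 3.15 + 17.2
= −82.48 dBm → −82.5 dBm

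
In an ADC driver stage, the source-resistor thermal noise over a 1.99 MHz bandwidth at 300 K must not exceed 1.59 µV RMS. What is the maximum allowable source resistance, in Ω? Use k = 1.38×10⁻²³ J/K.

Johnson–Nyquist: V_n = √(4kTRB) ⇒ R = V_n² / (4kTB)
4kTB = 4 × 1.38×10⁻²³ × 300 × 1.99×10⁶ = 3.30×10⁻¹⁴
R = (1.59×10⁻⁶)² / 3.30×10⁻¹⁴ = 7.67×10¹ Ω = 76.7 Ω

76.7 Ω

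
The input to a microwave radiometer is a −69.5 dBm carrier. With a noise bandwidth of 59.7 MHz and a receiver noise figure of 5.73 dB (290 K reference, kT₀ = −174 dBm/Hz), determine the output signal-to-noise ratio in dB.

Noise floor: N = −174 + 10 log₁₀(B) + NF
10 log₁₀(5.97×10⁷) = 77.76 dB
N = −174 + 77.76 + 5.73 = −90.51 dBm
SNR = P_sig − N = −69.5 − (−90.51) = 21.01 dB → 21.0 dB

21.0 dB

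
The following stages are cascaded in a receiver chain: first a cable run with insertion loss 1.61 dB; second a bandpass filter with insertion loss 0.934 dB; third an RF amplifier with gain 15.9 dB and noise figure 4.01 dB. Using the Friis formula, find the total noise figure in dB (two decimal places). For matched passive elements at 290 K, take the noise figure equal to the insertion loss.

Convert to linear (a loss of L dB is a gain of −L dB): F_i = 10^(NF_i/10), G_i = 10^(G_i,dB/10)
  Stage 1: F_1 = 10^(1.61/10) = 1.449, G_1 = 10^(−1.61/10) = 0.6902
  Stage 2: F_2 = 10^(0.934/10) = 1.240, G_2 = 10^(−0.934/10) = 0.8065
  Stage 3: F_3 = 10^(4.01/10) = 2.518, G_3 = 10^(15.9/10) = 38.90
Friis cascade:
  F = 1.449 + (1.240 − 1)/0.6902 + (2.518 − 1)/0.5567 = 4.523
NF = 10 log₁₀(4.523) = 6.55 dB

6.55 dB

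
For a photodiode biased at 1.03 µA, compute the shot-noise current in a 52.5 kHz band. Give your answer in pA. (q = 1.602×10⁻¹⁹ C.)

132 pA

I_n = √(2qI·B)
2qI·B = 2 × 1.602×10⁻¹⁹ × 1.03×10⁻⁶ × 5.25×10⁴ = 1.73×10⁻²⁰ A²
I_n = √(1.73×10⁻²⁰) = 1.32×10⁻¹⁰ A = 132 pA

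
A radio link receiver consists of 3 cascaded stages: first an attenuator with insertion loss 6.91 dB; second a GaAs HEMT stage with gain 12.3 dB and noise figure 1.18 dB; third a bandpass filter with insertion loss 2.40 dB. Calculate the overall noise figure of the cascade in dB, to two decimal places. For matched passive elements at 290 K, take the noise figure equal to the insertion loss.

Convert to linear (a loss of L dB is a gain of −L dB): F_i = 10^(NF_i/10), G_i = 10^(G_i,dB/10)
  Stage 1: F_1 = 10^(6.91/10) = 4.909, G_1 = 10^(−6.91/10) = 0.2037
  Stage 2: F_2 = 10^(1.18/10) = 1.312, G_2 = 10^(12.3/10) = 16.98
  Stage 3: F_3 = 10^(2.40/10) = 1.738, G_3 = 10^(−2.40/10) = 0.5754
Friis cascade:
  F = 4.909 + (1.312 − 1)/0.2037 + (1.738 − 1)/3.459 = 6.655
NF = 10 log₁₀(6.655) = 8.23 dB

8.23 dB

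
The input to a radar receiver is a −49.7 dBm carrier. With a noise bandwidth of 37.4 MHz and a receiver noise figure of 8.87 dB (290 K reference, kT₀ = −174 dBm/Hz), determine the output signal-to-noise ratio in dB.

39.7 dB

Noise floor: N = −174 + 10 log₁₀(B) + NF
10 log₁₀(3.74×10⁷) = 75.73 dB
N = −174 + 75.73 + 8.87 = −89.40 dBm
SNR = P_sig − N = −49.7 − (−89.40) = 39.70 dB → 39.7 dB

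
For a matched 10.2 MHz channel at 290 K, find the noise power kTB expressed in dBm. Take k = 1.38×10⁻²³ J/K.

P_n = kTB = 1.38×10⁻²³ × 290 × 1.02×10⁷ = 4.08×10⁻¹⁴ W
In dBm: 10 log₁₀(4.08×10⁻¹⁴ / 10⁻³) = −103.9 dBm

−103.9 dBm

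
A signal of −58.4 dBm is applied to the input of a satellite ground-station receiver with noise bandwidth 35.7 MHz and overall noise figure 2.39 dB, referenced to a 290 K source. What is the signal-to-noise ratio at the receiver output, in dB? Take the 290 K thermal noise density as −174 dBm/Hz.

Noise floor: N = −174 + 10 log₁₀(B) + NF
10 log₁₀(3.57×10⁷) = 75.53 dB
N = −174 + 75.53 + 2.39 = −96.08 dBm
SNR = P_sig − N = −58.4 − (−96.08) = 37.68 dB → 37.7 dB

37.7 dB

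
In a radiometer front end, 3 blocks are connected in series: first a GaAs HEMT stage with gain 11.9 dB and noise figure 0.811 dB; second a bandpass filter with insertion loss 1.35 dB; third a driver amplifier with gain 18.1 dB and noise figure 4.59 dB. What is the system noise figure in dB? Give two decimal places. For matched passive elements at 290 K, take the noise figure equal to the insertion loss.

Convert to linear (a loss of L dB is a gain of −L dB): F_i = 10^(NF_i/10), G_i = 10^(G_i,dB/10)
  Stage 1: F_1 = 10^(0.811/10) = 1.205, G_1 = 10^(11.9/10) = 15.49
  Stage 2: F_2 = 10^(1.35/10) = 1.365, G_2 = 10^(−1.35/10) = 0.7328
  Stage 3: F_3 = 10^(4.59/10) = 2.877, G_3 = 10^(18.1/10) = 64.57
Friis cascade:
  F = 1.205 + (1.365 − 1)/15.49 + (2.877 − 1)/11.35 = 1.394
NF = 10 log₁₀(1.394) = 1.44 dB

1.44 dB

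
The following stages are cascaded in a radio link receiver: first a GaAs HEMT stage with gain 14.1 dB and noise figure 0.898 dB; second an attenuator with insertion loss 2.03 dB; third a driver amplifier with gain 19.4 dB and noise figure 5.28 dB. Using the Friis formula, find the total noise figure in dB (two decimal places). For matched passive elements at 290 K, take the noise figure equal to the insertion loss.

1.46 dB

Convert to linear (a loss of L dB is a gain of −L dB): F_i = 10^(NF_i/10), G_i = 10^(G_i,dB/10)
  Stage 1: F_1 = 10^(0.898/10) = 1.230, G_1 = 10^(14.1/10) = 25.70
  Stage 2: F_2 = 10^(2.03/10) = 1.596, G_2 = 10^(−2.03/10) = 0.6266
  Stage 3: F_3 = 10^(5.28/10) = 3.373, G_3 = 10^(19.4/10) = 87.10
Friis cascade:
  F = 1.230 + (1.596 − 1)/25.70 + (3.373 − 1)/16.11 = 1.400
NF = 10 log₁₀(1.400) = 1.46 dB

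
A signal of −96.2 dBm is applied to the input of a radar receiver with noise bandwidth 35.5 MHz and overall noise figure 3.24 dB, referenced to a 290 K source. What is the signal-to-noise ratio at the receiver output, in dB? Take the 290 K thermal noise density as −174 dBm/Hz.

Noise floor: N = −174 + 10 log₁₀(B) + NF
10 log₁₀(3.55×10⁷) = 75.5 dB
N = −174 + 75.5 + 3.24 = −95.26 dBm
SNR = P_sig − N = −96.2 − (−95.26) = −0.94 dB → −0.9 dB

−0.9 dB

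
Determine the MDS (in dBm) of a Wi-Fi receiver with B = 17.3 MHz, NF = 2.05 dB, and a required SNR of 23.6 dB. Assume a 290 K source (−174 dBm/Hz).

Sensitivity = −174 + 10 log₁₀(B) + NF + SNR_min
= −174 + 72.38 + 2.05 + 23.6
= −75.97 dBm → −76.0 dBm

−76.0 dBm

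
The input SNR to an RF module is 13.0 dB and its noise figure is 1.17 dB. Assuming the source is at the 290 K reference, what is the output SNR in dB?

11.83 dB

By definition F = SNR_in/SNR_out, so in dB: SNR_out = SNR_in − NF
SNR_out = 13.0 − 1.17 = 11.83 dB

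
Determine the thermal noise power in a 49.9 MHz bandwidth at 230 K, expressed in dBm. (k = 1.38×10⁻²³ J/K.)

P_n = kTB = 1.38×10⁻²³ × 230 × 4.99×10⁷ = 1.58×10⁻¹³ W
In dBm: 10 log₁₀(1.58×10⁻¹³ / 10⁻³) = −98.0 dBm

−98.0 dBm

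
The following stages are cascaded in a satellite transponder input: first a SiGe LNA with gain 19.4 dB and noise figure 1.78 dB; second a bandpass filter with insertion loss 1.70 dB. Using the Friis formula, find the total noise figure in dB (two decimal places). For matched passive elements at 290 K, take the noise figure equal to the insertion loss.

1.80 dB

Convert to linear (a loss of L dB is a gain of −L dB): F_i = 10^(NF_i/10), G_i = 10^(G_i,dB/10)
  Stage 1: F_1 = 10^(1.78/10) = 1.507, G_1 = 10^(19.4/10) = 87.10
  Stage 2: F_2 = 10^(1.70/10) = 1.479, G_2 = 10^(−1.70/10) = 0.6761
Friis cascade:
  F = 1.507 + (1.479 − 1)/87.10 = 1.512
NF = 10 log₁₀(1.512) = 1.80 dB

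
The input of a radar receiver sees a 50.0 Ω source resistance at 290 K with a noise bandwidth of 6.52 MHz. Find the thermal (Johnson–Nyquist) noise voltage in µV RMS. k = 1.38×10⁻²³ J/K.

V_n = √(4kTRB)
4kTRB = 4 × 1.38×10⁻²³ × 290 × 5.00×10¹ × 6.52×10⁶ = 5.22×10⁻¹² V²
V_n = √(5.22×10⁻¹²) = 2.28×10⁻⁶ V = 2.28 µV

2.28 µV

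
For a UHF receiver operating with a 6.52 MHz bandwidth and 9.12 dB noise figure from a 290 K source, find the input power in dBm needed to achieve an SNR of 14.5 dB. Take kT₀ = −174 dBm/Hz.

−82.2 dBm

Sensitivity = −174 + 10 log₁₀(B) + NF + SNR_min
= −174 + 68.14 + 9.12 + 14.5
= −82.24 dBm → −82.2 dBm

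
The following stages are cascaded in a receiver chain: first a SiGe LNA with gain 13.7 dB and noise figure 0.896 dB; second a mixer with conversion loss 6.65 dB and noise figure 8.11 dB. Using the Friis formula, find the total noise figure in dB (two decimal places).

1.65 dB

Convert to linear (a loss of L dB is a gain of −L dB): F_i = 10^(NF_i/10), G_i = 10^(G_i,dB/10)
  Stage 1: F_1 = 10^(0.896/10) = 1.229, G_1 = 10^(13.7/10) = 23.44
  Stage 2: F_2 = 10^(8.11/10) = 6.471, G_2 = 10^(−6.65/10) = 0.2163
Friis cascade:
  F = 1.229 + (6.471 − 1)/23.44 = 1.463
NF = 10 log₁₀(1.463) = 1.65 dB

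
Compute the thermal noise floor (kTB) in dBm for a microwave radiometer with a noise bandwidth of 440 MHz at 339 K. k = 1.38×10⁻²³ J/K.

P_n = kTB = 1.38×10⁻²³ × 339 × 4.40×10⁸ = 2.06×10⁻¹² W
In dBm: 10 log₁₀(2.06×10⁻¹² / 10⁻³) = −86.9 dBm

−86.9 dBm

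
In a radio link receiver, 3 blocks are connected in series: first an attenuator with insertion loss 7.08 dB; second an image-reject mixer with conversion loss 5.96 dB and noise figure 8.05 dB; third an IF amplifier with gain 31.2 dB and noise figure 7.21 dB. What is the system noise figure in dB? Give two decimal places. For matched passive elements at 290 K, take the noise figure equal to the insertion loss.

Convert to linear (a loss of L dB is a gain of −L dB): F_i = 10^(NF_i/10), G_i = 10^(G_i,dB/10)
  Stage 1: F_1 = 10^(7.08/10) = 5.105, G_1 = 10^(−7.08/10) = 0.1959
  Stage 2: F_2 = 10^(8.05/10) = 6.383, G_2 = 10^(−5.96/10) = 0.2535
  Stage 3: F_3 = 10^(7.21/10) = 5.260, G_3 = 10^(31.2/10) = 1318
Friis cascade:
  F = 5.105 + (6.383 − 1)/0.1959 + (5.260 − 1)/0.04966 = 118.4
NF = 10 log₁₀(118.4) = 20.73 dB

20.73 dB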